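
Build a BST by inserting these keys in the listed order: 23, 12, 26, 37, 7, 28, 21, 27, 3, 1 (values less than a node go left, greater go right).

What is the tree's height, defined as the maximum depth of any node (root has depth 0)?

Insert 23: tree is empty, so 23 becomes the root.
Insert 12: 12 < 23 → go left. Place as left child of 23.
Insert 26: 26 > 23 → go right. Place as right child of 23.
Insert 37: 37 > 23 → go right; 37 > 26 → go right. Place as right child of 26.
Insert 7: 7 < 23 → go left; 7 < 12 → go left. Place as left child of 12.
Insert 28: 28 > 23 → go right; 28 > 26 → go right; 28 < 37 → go left. Place as left child of 37.
Insert 21: 21 < 23 → go left; 21 > 12 → go right. Place as right child of 12.
Insert 27: 27 > 23 → go right; 27 > 26 → go right; 27 < 37 → go left; 27 < 28 → go left. Place as left child of 28.
Insert 3: 3 < 23 → go left; 3 < 12 → go left; 3 < 7 → go left. Place as left child of 7.
Insert 1: 1 < 23 → go left; 1 < 12 → go left; 1 < 7 → go left; 1 < 3 → go left. Place as left child of 3.

The deepest node is 27 at depth 4.

4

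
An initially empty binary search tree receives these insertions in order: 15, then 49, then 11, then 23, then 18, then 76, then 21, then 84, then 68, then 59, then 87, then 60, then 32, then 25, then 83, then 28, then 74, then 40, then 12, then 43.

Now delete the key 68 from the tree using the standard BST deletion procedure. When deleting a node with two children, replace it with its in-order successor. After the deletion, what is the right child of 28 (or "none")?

none

15: root
49: right child of 15 (depth 1)
11: left child of 15 (depth 1)
23: left child of 49 (depth 2)
18: left child of 23 (depth 3)
76: right child of 49 (depth 2)
21: right child of 18 (depth 4)
84: right child of 76 (depth 3)
68: left child of 76 (depth 3)
59: left child of 68 (depth 4)
87: right child of 84 (depth 4)
60: right child of 59 (depth 5)
32: right child of 23 (depth 3)
25: left child of 32 (depth 4)
83: left child of 84 (depth 4)
28: right child of 25 (depth 5)
74: right child of 68 (depth 4)
40: right child of 32 (depth 4)
12: right child of 11 (depth 2)
43: right child of 40 (depth 5)

Delete 68 (two children — replace with in-order successor).
After deletion, 28's right child: none.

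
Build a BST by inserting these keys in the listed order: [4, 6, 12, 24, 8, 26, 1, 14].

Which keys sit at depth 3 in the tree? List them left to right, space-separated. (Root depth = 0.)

Insert 4: tree is empty, so 4 becomes the root.
Insert 6: 6 > 4 → go right. Place as right child of 4.
Insert 12: 12 > 4 → go right; 12 > 6 → go right. Place as right child of 6.
Insert 24: 24 > 4 → go right; 24 > 6 → go right; 24 > 12 → go right. Place as right child of 12.
Insert 8: 8 > 4 → go right; 8 > 6 → go right; 8 < 12 → go left. Place as left child of 12.
Insert 26: 26 > 4 → go right; 26 > 6 → go right; 26 > 12 → go right; 26 > 24 → go right. Place as right child of 24.
Insert 1: 1 < 4 → go left. Place as left child of 4.
Insert 14: 14 > 4 → go right; 14 > 6 → go right; 14 > 12 → go right; 14 < 24 → go left. Place as left child of 24.

8 24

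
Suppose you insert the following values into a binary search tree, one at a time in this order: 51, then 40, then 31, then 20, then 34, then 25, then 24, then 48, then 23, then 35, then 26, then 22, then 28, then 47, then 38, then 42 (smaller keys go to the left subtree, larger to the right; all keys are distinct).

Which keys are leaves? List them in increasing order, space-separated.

22 28 38 42

Resulting structure (node: left, right):
  51: L=40, R=–
  40: L=31, R=48
  31: L=20, R=34
  20: L=–, R=25
  34: L=–, R=35
  25: L=24, R=26
  24: L=23, R=–
  48: L=47, R=–
  23: L=22, R=–
  35: L=–, R=38
  26: L=–, R=28
  22: L=–, R=–
  28: L=–, R=–
  47: L=42, R=–
  38: L=–, R=–
  42: L=–, R=–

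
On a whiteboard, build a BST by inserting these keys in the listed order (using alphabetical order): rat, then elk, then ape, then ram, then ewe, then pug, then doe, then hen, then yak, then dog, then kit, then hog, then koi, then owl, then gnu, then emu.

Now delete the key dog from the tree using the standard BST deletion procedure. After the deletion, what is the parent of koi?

Resulting structure (node: left, right):
  rat: L=elk, R=yak
  elk: L=ape, R=ram
  ape: L=–, R=doe
  ram: L=ewe, R=–
  ewe: L=emu, R=pug
  pug: L=hen, R=–
  doe: L=–, R=dog
  hen: L=gnu, R=kit
  yak: L=–, R=–
  dog: L=–, R=–
  kit: L=hog, R=koi
  hog: L=–, R=–
  koi: L=–, R=owl
  owl: L=–, R=–
  gnu: L=–, R=–
  emu: L=–, R=–

Delete dog (at most one child — splice it out).
After deletion, koi's parent is kit.

kit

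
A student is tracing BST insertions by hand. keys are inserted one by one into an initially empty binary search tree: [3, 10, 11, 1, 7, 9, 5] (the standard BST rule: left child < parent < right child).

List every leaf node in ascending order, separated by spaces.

3: root
10: right child of 3 (depth 1)
11: right child of 10 (depth 2)
1: left child of 3 (depth 1)
7: left child of 10 (depth 2)
9: right child of 7 (depth 3)
5: left child of 7 (depth 3)

1 5 9 11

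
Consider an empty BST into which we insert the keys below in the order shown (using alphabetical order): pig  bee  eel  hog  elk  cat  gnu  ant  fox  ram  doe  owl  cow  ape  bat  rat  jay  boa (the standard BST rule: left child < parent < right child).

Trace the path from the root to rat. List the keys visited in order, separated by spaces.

pig: root
bee: left child of pig (depth 1)
eel: right child of bee (depth 2)
hog: right child of eel (depth 3)
elk: left child of hog (depth 4)
cat: left child of eel (depth 3)
gnu: right child of elk (depth 5)
ant: left child of bee (depth 2)
fox: left child of gnu (depth 6)
ram: right child of pig (depth 1)
doe: right child of cat (depth 4)
owl: right child of hog (depth 4)
cow: left child of doe (depth 5)
ape: right child of ant (depth 3)
bat: right child of ape (depth 4)
rat: right child of ram (depth 2)
jay: left child of owl (depth 5)
boa: left child of cat (depth 4)

pig ram rat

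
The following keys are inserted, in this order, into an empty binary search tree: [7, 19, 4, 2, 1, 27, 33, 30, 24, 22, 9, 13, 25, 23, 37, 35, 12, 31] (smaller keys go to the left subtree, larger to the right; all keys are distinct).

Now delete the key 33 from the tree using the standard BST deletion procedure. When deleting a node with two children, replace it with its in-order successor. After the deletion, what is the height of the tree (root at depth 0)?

7: root
19: right child of 7 (depth 1)
4: left child of 7 (depth 1)
2: left child of 4 (depth 2)
1: left child of 2 (depth 3)
27: right child of 19 (depth 2)
33: right child of 27 (depth 3)
30: left child of 33 (depth 4)
24: left child of 27 (depth 3)
22: left child of 24 (depth 4)
9: left child of 19 (depth 2)
13: right child of 9 (depth 3)
25: right child of 24 (depth 4)
23: right child of 22 (depth 5)
37: right child of 33 (depth 4)
35: left child of 37 (depth 5)
12: left child of 13 (depth 4)
31: right child of 30 (depth 5)

Delete 33 (two children — replace with in-order successor).
After deletion, deepest node is 23 at depth 5.

5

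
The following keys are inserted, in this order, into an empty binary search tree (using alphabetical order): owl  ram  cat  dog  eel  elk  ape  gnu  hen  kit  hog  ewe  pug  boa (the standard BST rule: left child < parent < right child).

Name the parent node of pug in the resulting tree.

Insert owl: tree is empty, so owl becomes the root.
Insert ram: ram > owl → go right. Place as right child of owl.
Insert cat: cat < owl → go left. Place as left child of owl.
Insert dog: dog < owl → go left; dog > cat → go right. Place as right child of cat.
Insert eel: eel < owl → go left; eel > cat → go right; eel > dog → go right. Place as right child of dog.
Insert elk: elk < owl → go left; elk > cat → go right; elk > dog → go right; elk > eel → go right. Place as right child of eel.
Insert ape: ape < owl → go left; ape < cat → go left. Place as left child of cat.
Insert gnu: gnu < owl → go left; gnu > cat → go right; gnu > dog → go right; gnu > eel → go right; gnu > elk → go right. Place as right child of elk.
Insert hen: hen < owl → go left; hen > cat → go right; hen > dog → go right; hen > eel → go right; hen > elk → go right; hen > gnu → go right. Place as right child of gnu.
Insert kit: kit < owl → go left; kit > cat → go right; kit > dog → go right; kit > eel → go right; kit > elk → go right; kit > gnu → go right; kit > hen → go right. Place as right child of hen.
Insert hog: hog < owl → go left; hog > cat → go right; hog > dog → go right; hog > eel → go right; hog > elk → go right; hog > gnu → go right; hog > hen → go right; hog < kit → go left. Place as left child of kit.
Insert ewe: ewe < owl → go left; ewe > cat → go right; ewe > dog → go right; ewe > eel → go right; ewe > elk → go right; ewe < gnu → go left. Place as left child of gnu.
Insert pug: pug > owl → go right; pug < ram → go left. Place as left child of ram.
Insert boa: boa < owl → go left; boa < cat → go left; boa > ape → go right. Place as right child of ape.

ram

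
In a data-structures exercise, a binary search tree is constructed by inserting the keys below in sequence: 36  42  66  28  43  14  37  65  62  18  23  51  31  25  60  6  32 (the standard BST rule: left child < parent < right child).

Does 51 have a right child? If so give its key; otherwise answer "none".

Resulting structure (node: left, right):
  36: L=28, R=42
  42: L=37, R=66
  66: L=43, R=–
  28: L=14, R=31
  43: L=–, R=65
  14: L=6, R=18
  37: L=–, R=–
  65: L=62, R=–
  62: L=51, R=–
  18: L=–, R=23
  23: L=–, R=25
  51: L=–, R=60
  31: L=–, R=32
  25: L=–, R=–
  60: L=–, R=–
  6: L=–, R=–
  32: L=–, R=–

60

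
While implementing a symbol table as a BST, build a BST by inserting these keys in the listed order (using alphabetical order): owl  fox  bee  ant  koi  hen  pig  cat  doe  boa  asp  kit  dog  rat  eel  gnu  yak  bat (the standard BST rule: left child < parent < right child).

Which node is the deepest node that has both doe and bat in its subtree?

owl: root
fox: left child of owl (depth 1)
bee: left child of fox (depth 2)
ant: left child of bee (depth 3)
koi: right child of fox (depth 2)
hen: left child of koi (depth 3)
pig: right child of owl (depth 1)
cat: right child of bee (depth 3)
doe: right child of cat (depth 4)
boa: left child of cat (depth 4)
asp: right child of ant (depth 4)
kit: right child of hen (depth 4)
dog: right child of doe (depth 5)
rat: right child of pig (depth 2)
eel: right child of dog (depth 6)
gnu: left child of hen (depth 4)
yak: right child of rat (depth 3)
bat: right child of asp (depth 5)

Path to doe: owl → fox → bee → cat → doe
Path to bat: owl → fox → bee → ant → asp → bat
The paths share a prefix ending at bee, then split left and right.

bee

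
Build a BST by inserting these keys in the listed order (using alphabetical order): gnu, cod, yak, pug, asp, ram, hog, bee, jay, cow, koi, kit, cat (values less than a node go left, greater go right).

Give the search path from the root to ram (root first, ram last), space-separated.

Resulting structure (node: left, right):
  gnu: L=cod, R=yak
  cod: L=asp, R=cow
  yak: L=pug, R=–
  pug: L=hog, R=ram
  asp: L=–, R=bee
  ram: L=–, R=–
  hog: L=–, R=jay
  bee: L=–, R=cat
  jay: L=–, R=koi
  cow: L=–, R=–
  koi: L=kit, R=–
  kit: L=–, R=–
  cat: L=–, R=–

gnu yak pug ram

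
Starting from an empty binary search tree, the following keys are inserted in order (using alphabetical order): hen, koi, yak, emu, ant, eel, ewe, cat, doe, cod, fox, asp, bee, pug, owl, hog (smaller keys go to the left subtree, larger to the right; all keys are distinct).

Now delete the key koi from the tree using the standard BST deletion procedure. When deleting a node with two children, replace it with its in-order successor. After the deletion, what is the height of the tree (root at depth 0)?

6

hen: root
koi: right child of hen (depth 1)
yak: right child of koi (depth 2)
emu: left child of hen (depth 1)
ant: left child of emu (depth 2)
eel: right child of ant (depth 3)
ewe: right child of emu (depth 2)
cat: left child of eel (depth 4)
doe: right child of cat (depth 5)
cod: left child of doe (depth 6)
fox: right child of ewe (depth 3)
asp: left child of cat (depth 5)
bee: right child of asp (depth 6)
pug: left child of yak (depth 3)
owl: left child of pug (depth 4)
hog: left child of koi (depth 2)

Delete koi (two children — replace with in-order successor).
After deletion, deepest node is cod at depth 6.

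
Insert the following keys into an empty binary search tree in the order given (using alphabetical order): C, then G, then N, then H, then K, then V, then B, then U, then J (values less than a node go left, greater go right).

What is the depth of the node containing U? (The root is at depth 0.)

C: root
G: right child of C (depth 1)
N: right child of G (depth 2)
H: left child of N (depth 3)
K: right child of H (depth 4)
V: right child of N (depth 3)
B: left child of C (depth 1)
U: left child of V (depth 4)
J: left child of K (depth 5)

Path to U: C → G → N → V → U, which is 4 edges.

4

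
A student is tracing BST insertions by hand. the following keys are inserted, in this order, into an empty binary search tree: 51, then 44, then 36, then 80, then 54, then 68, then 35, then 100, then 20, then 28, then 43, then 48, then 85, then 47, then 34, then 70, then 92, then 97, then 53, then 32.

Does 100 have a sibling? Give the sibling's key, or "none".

54

Resulting structure (node: left, right):
  51: L=44, R=80
  44: L=36, R=48
  36: L=35, R=43
  80: L=54, R=100
  54: L=53, R=68
  68: L=–, R=70
  35: L=20, R=–
  100: L=85, R=–
  20: L=–, R=28
  28: L=–, R=34
  43: L=–, R=–
  48: L=47, R=–
  85: L=–, R=92
  47: L=–, R=–
  34: L=32, R=–
  70: L=–, R=–
  92: L=–, R=97
  97: L=–, R=–
  53: L=–, R=–
  32: L=–, R=–

100's parent is 80; the other child of 80 is 54.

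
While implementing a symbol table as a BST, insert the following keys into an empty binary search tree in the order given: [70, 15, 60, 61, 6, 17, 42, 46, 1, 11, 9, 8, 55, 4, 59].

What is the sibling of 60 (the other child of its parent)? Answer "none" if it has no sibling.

Insert 70: tree is empty, so 70 becomes the root.
Insert 15: 15 < 70 → go left. Place as left child of 70.
Insert 60: 60 < 70 → go left; 60 > 15 → go right. Place as right child of 15.
Insert 61: 61 < 70 → go left; 61 > 15 → go right; 61 > 60 → go right. Place as right child of 60.
Insert 6: 6 < 70 → go left; 6 < 15 → go left. Place as left child of 15.
Insert 17: 17 < 70 → go left; 17 > 15 → go right; 17 < 60 → go left. Place as left child of 60.
Insert 42: 42 < 70 → go left; 42 > 15 → go right; 42 < 60 → go left; 42 > 17 → go right. Place as right child of 17.
Insert 46: 46 < 70 → go left; 46 > 15 → go right; 46 < 60 → go left; 46 > 17 → go right; 46 > 42 → go right. Place as right child of 42.
Insert 1: 1 < 70 → go left; 1 < 15 → go left; 1 < 6 → go left. Place as left child of 6.
Insert 11: 11 < 70 → go left; 11 < 15 → go left; 11 > 6 → go right. Place as right child of 6.
Insert 9: 9 < 70 → go left; 9 < 15 → go left; 9 > 6 → go right; 9 < 11 → go left. Place as left child of 11.
Insert 8: 8 < 70 → go left; 8 < 15 → go left; 8 > 6 → go right; 8 < 11 → go left; 8 < 9 → go left. Place as left child of 9.
Insert 55: 55 < 70 → go left; 55 > 15 → go right; 55 < 60 → go left; 55 > 17 → go right; 55 > 42 → go right; 55 > 46 → go right. Place as right child of 46.
Insert 4: 4 < 70 → go left; 4 < 15 → go left; 4 < 6 → go left; 4 > 1 → go right. Place as right child of 1.
Insert 59: 59 < 70 → go left; 59 > 15 → go right; 59 < 60 → go left; 59 > 17 → go right; 59 > 42 → go right; 59 > 46 → go right; 59 > 55 → go right. Place as right child of 55.

60's parent is 15; the other child of 15 is 6.

6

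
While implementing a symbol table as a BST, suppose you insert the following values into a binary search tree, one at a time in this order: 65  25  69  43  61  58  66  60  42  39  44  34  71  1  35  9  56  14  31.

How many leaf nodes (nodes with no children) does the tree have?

7

65: root
25: left child of 65 (depth 1)
69: right child of 65 (depth 1)
43: right child of 25 (depth 2)
61: right child of 43 (depth 3)
58: left child of 61 (depth 4)
66: left child of 69 (depth 2)
60: right child of 58 (depth 5)
42: left child of 43 (depth 3)
39: left child of 42 (depth 4)
44: left child of 58 (depth 5)
34: left child of 39 (depth 5)
71: right child of 69 (depth 2)
1: left child of 25 (depth 2)
35: right child of 34 (depth 6)
9: right child of 1 (depth 3)
56: right child of 44 (depth 6)
14: right child of 9 (depth 4)
31: left child of 34 (depth 6)

Leaves: 14, 31, 35, 56, 60, 66, 71 — 7 in total.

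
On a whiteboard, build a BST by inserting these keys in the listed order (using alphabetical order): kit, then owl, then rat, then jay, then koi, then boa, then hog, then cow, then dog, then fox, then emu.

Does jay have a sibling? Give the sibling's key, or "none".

kit: root
owl: right child of kit (depth 1)
rat: right child of owl (depth 2)
jay: left child of kit (depth 1)
koi: left child of owl (depth 2)
boa: left child of jay (depth 2)
hog: right child of boa (depth 3)
cow: left child of hog (depth 4)
dog: right child of cow (depth 5)
fox: right child of dog (depth 6)
emu: left child of fox (depth 7)

jay's parent is kit; the other child of kit is owl.

owl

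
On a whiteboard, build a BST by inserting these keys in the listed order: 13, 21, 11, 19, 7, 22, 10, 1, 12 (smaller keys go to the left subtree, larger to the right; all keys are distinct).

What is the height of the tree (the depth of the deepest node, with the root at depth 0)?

3

Resulting structure (node: left, right):
  13: L=11, R=21
  21: L=19, R=22
  11: L=7, R=12
  19: L=–, R=–
  7: L=1, R=10
  22: L=–, R=–
  10: L=–, R=–
  1: L=–, R=–
  12: L=–, R=–

The deepest node is 10 at depth 3.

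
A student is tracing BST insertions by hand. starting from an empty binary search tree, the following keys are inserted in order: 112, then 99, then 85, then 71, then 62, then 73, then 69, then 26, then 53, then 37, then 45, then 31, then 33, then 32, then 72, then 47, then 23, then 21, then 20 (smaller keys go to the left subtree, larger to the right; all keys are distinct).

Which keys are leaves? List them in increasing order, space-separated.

20 32 47 69 72

Resulting structure (node: left, right):
  112: L=99, R=–
  99: L=85, R=–
  85: L=71, R=–
  71: L=62, R=73
  62: L=26, R=69
  73: L=72, R=–
  69: L=–, R=–
  26: L=23, R=53
  53: L=37, R=–
  37: L=31, R=45
  45: L=–, R=47
  31: L=–, R=33
  33: L=32, R=–
  32: L=–, R=–
  72: L=–, R=–
  47: L=–, R=–
  23: L=21, R=–
  21: L=20, R=–
  20: L=–, R=–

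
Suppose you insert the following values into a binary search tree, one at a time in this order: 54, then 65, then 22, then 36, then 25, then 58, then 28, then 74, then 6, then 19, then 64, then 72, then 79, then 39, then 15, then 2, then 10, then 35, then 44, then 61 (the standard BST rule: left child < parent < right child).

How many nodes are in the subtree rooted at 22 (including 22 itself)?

12

Insert 54: tree is empty, so 54 becomes the root.
Insert 65: 65 > 54 → go right. Place as right child of 54.
Insert 22: 22 < 54 → go left. Place as left child of 54.
Insert 36: 36 < 54 → go left; 36 > 22 → go right. Place as right child of 22.
Insert 25: 25 < 54 → go left; 25 > 22 → go right; 25 < 36 → go left. Place as left child of 36.
Insert 58: 58 > 54 → go right; 58 < 65 → go left. Place as left child of 65.
Insert 28: 28 < 54 → go left; 28 > 22 → go right; 28 < 36 → go left; 28 > 25 → go right. Place as right child of 25.
Insert 74: 74 > 54 → go right; 74 > 65 → go right. Place as right child of 65.
Insert 6: 6 < 54 → go left; 6 < 22 → go left. Place as left child of 22.
Insert 19: 19 < 54 → go left; 19 < 22 → go left; 19 > 6 → go right. Place as right child of 6.
Insert 64: 64 > 54 → go right; 64 < 65 → go left; 64 > 58 → go right. Place as right child of 58.
Insert 72: 72 > 54 → go right; 72 > 65 → go right; 72 < 74 → go left. Place as left child of 74.
Insert 79: 79 > 54 → go right; 79 > 65 → go right; 79 > 74 → go right. Place as right child of 74.
Insert 39: 39 < 54 → go left; 39 > 22 → go right; 39 > 36 → go right. Place as right child of 36.
Insert 15: 15 < 54 → go left; 15 < 22 → go left; 15 > 6 → go right; 15 < 19 → go left. Place as left child of 19.
Insert 2: 2 < 54 → go left; 2 < 22 → go left; 2 < 6 → go left. Place as left child of 6.
Insert 10: 10 < 54 → go left; 10 < 22 → go left; 10 > 6 → go right; 10 < 19 → go left; 10 < 15 → go left. Place as left child of 15.
Insert 35: 35 < 54 → go left; 35 > 22 → go right; 35 < 36 → go left; 35 > 25 → go right; 35 > 28 → go right. Place as right child of 28.
Insert 44: 44 < 54 → go left; 44 > 22 → go right; 44 > 36 → go right; 44 > 39 → go right. Place as right child of 39.
Insert 61: 61 > 54 → go right; 61 < 65 → go left; 61 > 58 → go right; 61 < 64 → go left. Place as left child of 64.

Subtree rooted at 22 contains: 22, 6, 2, 19, 15, 10, 36, 25, 28, 35, 39, 44 — 12 nodes.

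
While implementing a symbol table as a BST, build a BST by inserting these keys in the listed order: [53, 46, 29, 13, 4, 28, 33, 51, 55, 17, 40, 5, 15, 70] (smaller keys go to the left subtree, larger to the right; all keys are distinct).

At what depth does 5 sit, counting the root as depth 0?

5

Insert 53: tree is empty, so 53 becomes the root.
Insert 46: 46 < 53 → go left. Place as left child of 53.
Insert 29: 29 < 53 → go left; 29 < 46 → go left. Place as left child of 46.
Insert 13: 13 < 53 → go left; 13 < 46 → go left; 13 < 29 → go left. Place as left child of 29.
Insert 4: 4 < 53 → go left; 4 < 46 → go left; 4 < 29 → go left; 4 < 13 → go left. Place as left child of 13.
Insert 28: 28 < 53 → go left; 28 < 46 → go left; 28 < 29 → go left; 28 > 13 → go right. Place as right child of 13.
Insert 33: 33 < 53 → go left; 33 < 46 → go left; 33 > 29 → go right. Place as right child of 29.
Insert 51: 51 < 53 → go left; 51 > 46 → go right. Place as right child of 46.
Insert 55: 55 > 53 → go right. Place as right child of 53.
Insert 17: 17 < 53 → go left; 17 < 46 → go left; 17 < 29 → go left; 17 > 13 → go right; 17 < 28 → go left. Place as left child of 28.
Insert 40: 40 < 53 → go left; 40 < 46 → go left; 40 > 29 → go right; 40 > 33 → go right. Place as right child of 33.
Insert 5: 5 < 53 → go left; 5 < 46 → go left; 5 < 29 → go left; 5 < 13 → go left; 5 > 4 → go right. Place as right child of 4.
Insert 15: 15 < 53 → go left; 15 < 46 → go left; 15 < 29 → go left; 15 > 13 → go right; 15 < 28 → go left; 15 < 17 → go left. Place as left child of 17.
Insert 70: 70 > 53 → go right; 70 > 55 → go right. Place as right child of 55.

Path to 5: 53 → 46 → 29 → 13 → 4 → 5, which is 5 edges.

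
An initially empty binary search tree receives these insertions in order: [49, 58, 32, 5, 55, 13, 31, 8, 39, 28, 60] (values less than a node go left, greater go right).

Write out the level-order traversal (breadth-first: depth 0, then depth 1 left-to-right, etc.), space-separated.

49: root
58: right child of 49 (depth 1)
32: left child of 49 (depth 1)
5: left child of 32 (depth 2)
55: left child of 58 (depth 2)
13: right child of 5 (depth 3)
31: right child of 13 (depth 4)
8: left child of 13 (depth 4)
39: right child of 32 (depth 2)
28: left child of 31 (depth 5)
60: right child of 58 (depth 2)

49 32 58 5 39 55 60 13 8 31 28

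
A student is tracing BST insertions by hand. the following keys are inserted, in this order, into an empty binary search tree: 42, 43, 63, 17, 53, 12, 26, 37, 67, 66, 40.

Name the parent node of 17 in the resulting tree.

Resulting structure (node: left, right):
  42: L=17, R=43
  43: L=–, R=63
  63: L=53, R=67
  17: L=12, R=26
  53: L=–, R=–
  12: L=–, R=–
  26: L=–, R=37
  37: L=–, R=40
  67: L=66, R=–
  66: L=–, R=–
  40: L=–, R=–

42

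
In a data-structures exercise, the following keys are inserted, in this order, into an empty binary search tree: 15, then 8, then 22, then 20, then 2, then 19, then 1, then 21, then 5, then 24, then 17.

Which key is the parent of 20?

15: root
8: left child of 15 (depth 1)
22: right child of 15 (depth 1)
20: left child of 22 (depth 2)
2: left child of 8 (depth 2)
19: left child of 20 (depth 3)
1: left child of 2 (depth 3)
21: right child of 20 (depth 3)
5: right child of 2 (depth 3)
24: right child of 22 (depth 2)
17: left child of 19 (depth 4)

22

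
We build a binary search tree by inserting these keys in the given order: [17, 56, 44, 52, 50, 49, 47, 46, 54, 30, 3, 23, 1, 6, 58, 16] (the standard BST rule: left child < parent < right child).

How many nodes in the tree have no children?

6

17: root
56: right child of 17 (depth 1)
44: left child of 56 (depth 2)
52: right child of 44 (depth 3)
50: left child of 52 (depth 4)
49: left child of 50 (depth 5)
47: left child of 49 (depth 6)
46: left child of 47 (depth 7)
54: right child of 52 (depth 4)
30: left child of 44 (depth 3)
3: left child of 17 (depth 1)
23: left child of 30 (depth 4)
1: left child of 3 (depth 2)
6: right child of 3 (depth 2)
58: right child of 56 (depth 2)
16: right child of 6 (depth 3)

Leaves: 1, 16, 23, 46, 54, 58 — 6 in total.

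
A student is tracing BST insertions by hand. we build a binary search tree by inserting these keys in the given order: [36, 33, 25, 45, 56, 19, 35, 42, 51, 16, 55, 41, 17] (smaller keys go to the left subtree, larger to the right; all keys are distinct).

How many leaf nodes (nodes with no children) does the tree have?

4

36: root
33: left child of 36 (depth 1)
25: left child of 33 (depth 2)
45: right child of 36 (depth 1)
56: right child of 45 (depth 2)
19: left child of 25 (depth 3)
35: right child of 33 (depth 2)
42: left child of 45 (depth 2)
51: left child of 56 (depth 3)
16: left child of 19 (depth 4)
55: right child of 51 (depth 4)
41: left child of 42 (depth 3)
17: right child of 16 (depth 5)

Leaves: 17, 35, 41, 55 — 4 in total.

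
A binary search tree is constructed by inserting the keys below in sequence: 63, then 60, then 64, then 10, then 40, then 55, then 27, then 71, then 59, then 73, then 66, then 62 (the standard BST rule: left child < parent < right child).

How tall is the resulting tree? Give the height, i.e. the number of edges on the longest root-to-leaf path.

Insert 63: tree is empty, so 63 becomes the root.
Insert 60: 60 < 63 → go left. Place as left child of 63.
Insert 64: 64 > 63 → go right. Place as right child of 63.
Insert 10: 10 < 63 → go left; 10 < 60 → go left. Place as left child of 60.
Insert 40: 40 < 63 → go left; 40 < 60 → go left; 40 > 10 → go right. Place as right child of 10.
Insert 55: 55 < 63 → go left; 55 < 60 → go left; 55 > 10 → go right; 55 > 40 → go right. Place as right child of 40.
Insert 27: 27 < 63 → go left; 27 < 60 → go left; 27 > 10 → go right; 27 < 40 → go left. Place as left child of 40.
Insert 71: 71 > 63 → go right; 71 > 64 → go right. Place as right child of 64.
Insert 59: 59 < 63 → go left; 59 < 60 → go left; 59 > 10 → go right; 59 > 40 → go right; 59 > 55 → go right. Place as right child of 55.
Insert 73: 73 > 63 → go right; 73 > 64 → go right; 73 > 71 → go right. Place as right child of 71.
Insert 66: 66 > 63 → go right; 66 > 64 → go right; 66 < 71 → go left. Place as left child of 71.
Insert 62: 62 < 63 → go left; 62 > 60 → go right. Place as right child of 60.

The deepest node is 59 at depth 5.

5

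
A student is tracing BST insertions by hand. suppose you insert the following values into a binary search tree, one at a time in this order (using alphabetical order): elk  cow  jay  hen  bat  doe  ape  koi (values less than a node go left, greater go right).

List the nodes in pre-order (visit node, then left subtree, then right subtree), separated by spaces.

elk cow bat ape doe jay hen koi

elk: root
cow: left child of elk (depth 1)
jay: right child of elk (depth 1)
hen: left child of jay (depth 2)
bat: left child of cow (depth 2)
doe: right child of cow (depth 2)
ape: left child of bat (depth 3)
koi: right child of jay (depth 2)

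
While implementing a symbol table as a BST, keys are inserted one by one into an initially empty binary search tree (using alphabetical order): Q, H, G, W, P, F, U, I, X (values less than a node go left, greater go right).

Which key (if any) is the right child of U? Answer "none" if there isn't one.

none

Insert Q: tree is empty, so Q becomes the root.
Insert H: H < Q → go left. Place as left child of Q.
Insert G: G < Q → go left; G < H → go left. Place as left child of H.
Insert W: W > Q → go right. Place as right child of Q.
Insert P: P < Q → go left; P > H → go right. Place as right child of H.
Insert F: F < Q → go left; F < H → go left; F < G → go left. Place as left child of G.
Insert U: U > Q → go right; U < W → go left. Place as left child of W.
Insert I: I < Q → go left; I > H → go right; I < P → go left. Place as left child of P.
Insert X: X > Q → go right; X > W → go right. Place as right child of W.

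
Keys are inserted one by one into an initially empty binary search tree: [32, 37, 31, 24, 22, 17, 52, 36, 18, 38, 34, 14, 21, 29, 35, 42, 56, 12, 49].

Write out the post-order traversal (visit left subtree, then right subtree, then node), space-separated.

12 14 21 18 17 22 29 24 31 35 34 36 49 42 38 56 52 37 32

Resulting structure (node: left, right):
  32: L=31, R=37
  37: L=36, R=52
  31: L=24, R=–
  24: L=22, R=29
  22: L=17, R=–
  17: L=14, R=18
  52: L=38, R=56
  36: L=34, R=–
  18: L=–, R=21
  38: L=–, R=42
  34: L=–, R=35
  14: L=12, R=–
  21: L=–, R=–
  29: L=–, R=–
  35: L=–, R=–
  42: L=–, R=49
  56: L=–, R=–
  12: L=–, R=–
  49: L=–, R=–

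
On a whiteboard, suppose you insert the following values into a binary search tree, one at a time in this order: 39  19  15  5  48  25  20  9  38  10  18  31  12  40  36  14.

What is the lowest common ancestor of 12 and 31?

Insert 39: tree is empty, so 39 becomes the root.
Insert 19: 19 < 39 → go left. Place as left child of 39.
Insert 15: 15 < 39 → go left; 15 < 19 → go left. Place as left child of 19.
Insert 5: 5 < 39 → go left; 5 < 19 → go left; 5 < 15 → go left. Place as left child of 15.
Insert 48: 48 > 39 → go right. Place as right child of 39.
Insert 25: 25 < 39 → go left; 25 > 19 → go right. Place as right child of 19.
Insert 20: 20 < 39 → go left; 20 > 19 → go right; 20 < 25 → go left. Place as left child of 25.
Insert 9: 9 < 39 → go left; 9 < 19 → go left; 9 < 15 → go left; 9 > 5 → go right. Place as right child of 5.
Insert 38: 38 < 39 → go left; 38 > 19 → go right; 38 > 25 → go right. Place as right child of 25.
Insert 10: 10 < 39 → go left; 10 < 19 → go left; 10 < 15 → go left; 10 > 5 → go right; 10 > 9 → go right. Place as right child of 9.
Insert 18: 18 < 39 → go left; 18 < 19 → go left; 18 > 15 → go right. Place as right child of 15.
Insert 31: 31 < 39 → go left; 31 > 19 → go right; 31 > 25 → go right; 31 < 38 → go left. Place as left child of 38.
Insert 12: 12 < 39 → go left; 12 < 19 → go left; 12 < 15 → go left; 12 > 5 → go right; 12 > 9 → go right; 12 > 10 → go right. Place as right child of 10.
Insert 40: 40 > 39 → go right; 40 < 48 → go left. Place as left child of 48.
Insert 36: 36 < 39 → go left; 36 > 19 → go right; 36 > 25 → go right; 36 < 38 → go left; 36 > 31 → go right. Place as right child of 31.
Insert 14: 14 < 39 → go left; 14 < 19 → go left; 14 < 15 → go left; 14 > 5 → go right; 14 > 9 → go right; 14 > 10 → go right; 14 > 12 → go right. Place as right child of 12.

Path to 12: 39 → 19 → 15 → 5 → 9 → 10 → 12
Path to 31: 39 → 19 → 25 → 38 → 31
The paths share a prefix ending at 19, then split left and right.

19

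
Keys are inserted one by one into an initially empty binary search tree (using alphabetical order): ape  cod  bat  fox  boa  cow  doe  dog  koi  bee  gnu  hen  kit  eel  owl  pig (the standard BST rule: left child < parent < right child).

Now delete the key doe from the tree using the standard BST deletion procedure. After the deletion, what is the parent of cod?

ape

Insert ape: tree is empty, so ape becomes the root.
Insert cod: cod > ape → go right. Place as right child of ape.
Insert bat: bat > ape → go right; bat < cod → go left. Place as left child of cod.
Insert fox: fox > ape → go right; fox > cod → go right. Place as right child of cod.
Insert boa: boa > ape → go right; boa < cod → go left; boa > bat → go right. Place as right child of bat.
Insert cow: cow > ape → go right; cow > cod → go right; cow < fox → go left. Place as left child of fox.
Insert doe: doe > ape → go right; doe > cod → go right; doe < fox → go left; doe > cow → go right. Place as right child of cow.
Insert dog: dog > ape → go right; dog > cod → go right; dog < fox → go left; dog > cow → go right; dog > doe → go right. Place as right child of doe.
Insert koi: koi > ape → go right; koi > cod → go right; koi > fox → go right. Place as right child of fox.
Insert bee: bee > ape → go right; bee < cod → go left; bee > bat → go right; bee < boa → go left. Place as left child of boa.
Insert gnu: gnu > ape → go right; gnu > cod → go right; gnu > fox → go right; gnu < koi → go left. Place as left child of koi.
Insert hen: hen > ape → go right; hen > cod → go right; hen > fox → go right; hen < koi → go left; hen > gnu → go right. Place as right child of gnu.
Insert kit: kit > ape → go right; kit > cod → go right; kit > fox → go right; kit < koi → go left; kit > gnu → go right; kit > hen → go right. Place as right child of hen.
Insert eel: eel > ape → go right; eel > cod → go right; eel < fox → go left; eel > cow → go right; eel > doe → go right; eel > dog → go right. Place as right child of dog.
Insert owl: owl > ape → go right; owl > cod → go right; owl > fox → go right; owl > koi → go right. Place as right child of koi.
Insert pig: pig > ape → go right; pig > cod → go right; pig > fox → go right; pig > koi → go right; pig > owl → go right. Place as right child of owl.

Delete doe (at most one child — splice it out).
After deletion, cod's parent is ape.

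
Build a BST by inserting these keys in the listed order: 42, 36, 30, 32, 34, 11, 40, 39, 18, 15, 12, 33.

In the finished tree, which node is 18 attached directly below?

Insert 42: tree is empty, so 42 becomes the root.
Insert 36: 36 < 42 → go left. Place as left child of 42.
Insert 30: 30 < 42 → go left; 30 < 36 → go left. Place as left child of 36.
Insert 32: 32 < 42 → go left; 32 < 36 → go left; 32 > 30 → go right. Place as right child of 30.
Insert 34: 34 < 42 → go left; 34 < 36 → go left; 34 > 30 → go right; 34 > 32 → go right. Place as right child of 32.
Insert 11: 11 < 42 → go left; 11 < 36 → go left; 11 < 30 → go left. Place as left child of 30.
Insert 40: 40 < 42 → go left; 40 > 36 → go right. Place as right child of 36.
Insert 39: 39 < 42 → go left; 39 > 36 → go right; 39 < 40 → go left. Place as left child of 40.
Insert 18: 18 < 42 → go left; 18 < 36 → go left; 18 < 30 → go left; 18 > 11 → go right. Place as right child of 11.
Insert 15: 15 < 42 → go left; 15 < 36 → go left; 15 < 30 → go left; 15 > 11 → go right; 15 < 18 → go left. Place as left child of 18.
Insert 12: 12 < 42 → go left; 12 < 36 → go left; 12 < 30 → go left; 12 > 11 → go right; 12 < 18 → go left; 12 < 15 → go left. Place as left child of 15.
Insert 33: 33 < 42 → go left; 33 < 36 → go left; 33 > 30 → go right; 33 > 32 → go right; 33 < 34 → go left. Place as left child of 34.

11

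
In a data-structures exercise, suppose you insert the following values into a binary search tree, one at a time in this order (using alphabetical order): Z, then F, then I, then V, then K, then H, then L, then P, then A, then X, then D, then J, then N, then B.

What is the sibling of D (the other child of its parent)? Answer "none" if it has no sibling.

Insert Z: tree is empty, so Z becomes the root.
Insert F: F < Z → go left. Place as left child of Z.
Insert I: I < Z → go left; I > F → go right. Place as right child of F.
Insert V: V < Z → go left; V > F → go right; V > I → go right. Place as right child of I.
Insert K: K < Z → go left; K > F → go right; K > I → go right; K < V → go left. Place as left child of V.
Insert H: H < Z → go left; H > F → go right; H < I → go left. Place as left child of I.
Insert L: L < Z → go left; L > F → go right; L > I → go right; L < V → go left; L > K → go right. Place as right child of K.
Insert P: P < Z → go left; P > F → go right; P > I → go right; P < V → go left; P > K → go right; P > L → go right. Place as right child of L.
Insert A: A < Z → go left; A < F → go left. Place as left child of F.
Insert X: X < Z → go left; X > F → go right; X > I → go right; X > V → go right. Place as right child of V.
Insert D: D < Z → go left; D < F → go left; D > A → go right. Place as right child of A.
Insert J: J < Z → go left; J > F → go right; J > I → go right; J < V → go left; J < K → go left. Place as left child of K.
Insert N: N < Z → go left; N > F → go right; N > I → go right; N < V → go left; N > K → go right; N > L → go right; N < P → go left. Place as left child of P.
Insert B: B < Z → go left; B < F → go left; B > A → go right; B < D → go left. Place as left child of D.

D's parent is A, which has only one child.

none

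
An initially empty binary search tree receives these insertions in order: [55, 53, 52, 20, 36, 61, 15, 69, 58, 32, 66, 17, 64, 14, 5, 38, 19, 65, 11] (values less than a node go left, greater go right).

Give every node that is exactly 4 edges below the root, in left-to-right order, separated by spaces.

15 36 64

Insert 55: tree is empty, so 55 becomes the root.
Insert 53: 53 < 55 → go left. Place as left child of 55.
Insert 52: 52 < 55 → go left; 52 < 53 → go left. Place as left child of 53.
Insert 20: 20 < 55 → go left; 20 < 53 → go left; 20 < 52 → go left. Place as left child of 52.
Insert 36: 36 < 55 → go left; 36 < 53 → go left; 36 < 52 → go left; 36 > 20 → go right. Place as right child of 20.
Insert 61: 61 > 55 → go right. Place as right child of 55.
Insert 15: 15 < 55 → go left; 15 < 53 → go left; 15 < 52 → go left; 15 < 20 → go left. Place as left child of 20.
Insert 69: 69 > 55 → go right; 69 > 61 → go right. Place as right child of 61.
Insert 58: 58 > 55 → go right; 58 < 61 → go left. Place as left child of 61.
Insert 32: 32 < 55 → go left; 32 < 53 → go left; 32 < 52 → go left; 32 > 20 → go right; 32 < 36 → go left. Place as left child of 36.
Insert 66: 66 > 55 → go right; 66 > 61 → go right; 66 < 69 → go left. Place as left child of 69.
Insert 17: 17 < 55 → go left; 17 < 53 → go left; 17 < 52 → go left; 17 < 20 → go left; 17 > 15 → go right. Place as right child of 15.
Insert 64: 64 > 55 → go right; 64 > 61 → go right; 64 < 69 → go left; 64 < 66 → go left. Place as left child of 66.
Insert 14: 14 < 55 → go left; 14 < 53 → go left; 14 < 52 → go left; 14 < 20 → go left; 14 < 15 → go left. Place as left child of 15.
Insert 5: 5 < 55 → go left; 5 < 53 → go left; 5 < 52 → go left; 5 < 20 → go left; 5 < 15 → go left; 5 < 14 → go left. Place as left child of 14.
Insert 38: 38 < 55 → go left; 38 < 53 → go left; 38 < 52 → go left; 38 > 20 → go right; 38 > 36 → go right. Place as right child of 36.
Insert 19: 19 < 55 → go left; 19 < 53 → go left; 19 < 52 → go left; 19 < 20 → go left; 19 > 15 → go right; 19 > 17 → go right. Place as right child of 17.
Insert 65: 65 > 55 → go right; 65 > 61 → go right; 65 < 69 → go left; 65 < 66 → go left; 65 > 64 → go right. Place as right child of 64.
Insert 11: 11 < 55 → go left; 11 < 53 → go left; 11 < 52 → go left; 11 < 20 → go left; 11 < 15 → go left; 11 < 14 → go left; 11 > 5 → go right. Place as right child of 5.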